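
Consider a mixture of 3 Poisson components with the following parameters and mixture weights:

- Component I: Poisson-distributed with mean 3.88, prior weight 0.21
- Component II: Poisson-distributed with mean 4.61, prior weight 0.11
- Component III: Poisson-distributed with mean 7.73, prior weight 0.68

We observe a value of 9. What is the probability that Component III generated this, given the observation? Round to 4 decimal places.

0.9396

Apply Bayes' rule: the posterior for each component is proportional to its prior times its likelihood at x.
Poisson probabilities:
  p_I = e^(−3.88)·3.88^9/9! = 0.0113412
  p_II = e^(−4.61)·4.61^9/9! = 0.0257898
  p_III = e^(−7.73)·7.73^9/9! = 0.119332
Multiply by the mixture weights:
  w_I·p_I = 0.21 × 0.0113412 = 0.00238166
  w_II·p_II = 0.11 × 0.0257898 = 0.00283688
  w_III·p_III = 0.68 × 0.119332 = 0.0811456
Evidence: 0.00238166 + 0.00283688 + 0.0811456 = 0.0863641
P(Component III | x) = 0.0811456 / 0.0863641 ≈ 0.9396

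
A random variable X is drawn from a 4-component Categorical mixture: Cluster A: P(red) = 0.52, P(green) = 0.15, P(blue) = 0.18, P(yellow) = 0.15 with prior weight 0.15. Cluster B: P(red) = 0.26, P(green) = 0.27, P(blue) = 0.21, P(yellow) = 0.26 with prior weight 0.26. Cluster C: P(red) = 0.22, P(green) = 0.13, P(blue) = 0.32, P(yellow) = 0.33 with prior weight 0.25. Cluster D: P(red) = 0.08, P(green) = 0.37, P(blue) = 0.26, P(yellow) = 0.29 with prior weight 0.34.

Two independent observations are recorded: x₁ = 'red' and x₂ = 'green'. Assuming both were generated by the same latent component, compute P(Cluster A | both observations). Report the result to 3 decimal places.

0.248

Apply Bayes' rule: the posterior for each component is proportional to its prior times its likelihood at x.
Since both observations come from the same component, the likelihood for component k is f_k(x₁)·f_k(x₂).
  p_A = [0.52] × [0.15] = 0.078
  p_B = [0.26] × [0.27] = 0.0702
  p_C = [0.22] × [0.13] = 0.0286
  p_D = [0.08] × [0.37] = 0.0296
Unnormalised posteriors:
  P(Z=A)·p_A = 0.15 × 0.078 = 0.0117
  P(Z=B)·p_B = 0.26 × 0.0702 = 0.018252
  P(Z=C)·p_C = 0.25 × 0.0286 = 0.00715
  P(Z=D)·p_D = 0.34 × 0.0296 = 0.010064
Normaliser: 0.0117 + 0.018252 + 0.00715 + 0.010064 = 0.047166
P(Cluster A | data) ≈ 0.248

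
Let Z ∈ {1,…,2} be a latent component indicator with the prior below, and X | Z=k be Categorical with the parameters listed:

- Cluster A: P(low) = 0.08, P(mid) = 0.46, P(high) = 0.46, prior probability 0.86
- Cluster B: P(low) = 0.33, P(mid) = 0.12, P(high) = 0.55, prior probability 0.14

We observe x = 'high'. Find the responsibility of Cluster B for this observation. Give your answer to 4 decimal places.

Posterior ∝ prior × likelihood, so P(k | x) ∝ P(Z=k) f_k(x); normalise over all components.
Categorical probabilities:
  p_A = P(high | comp) = 0.46
  p_B = P(high | comp) = 0.55
Multiply by the mixture weights:
  P(Z=A)·p_A = 0.86 × 0.46 = 0.3956
  P(Z=B)·p_B = 0.14 × 0.55 = 0.077
Sum: 0.3956 + 0.077 = 0.4726
P(Cluster B | the observation) ≈ 0.1629

0.1629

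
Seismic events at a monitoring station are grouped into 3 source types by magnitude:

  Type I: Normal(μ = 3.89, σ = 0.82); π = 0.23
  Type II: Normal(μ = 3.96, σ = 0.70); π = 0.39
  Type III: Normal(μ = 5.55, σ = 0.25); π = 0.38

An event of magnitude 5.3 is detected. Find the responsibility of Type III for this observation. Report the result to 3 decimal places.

0.858

The responsibility of component k is w_k f_k(x) divided by Σ_j w_j f_j(x).
Normal densities:
  L_I = 0.110931
  L_II = 0.0912175
  L_III = 0.967883
Multiply by the mixture weights:
  w_I·L_I = 0.23 × 0.110931 = 0.0255141
  w_II·L_II = 0.39 × 0.0912175 = 0.0355748
  w_III·L_III = 0.38 × 0.967883 = 0.367796
Evidence: 0.0255141 + 0.0355748 + 0.367796 = 0.428884
So the posterior for Type III is 0.367796 / 0.428884 ≈ 0.858.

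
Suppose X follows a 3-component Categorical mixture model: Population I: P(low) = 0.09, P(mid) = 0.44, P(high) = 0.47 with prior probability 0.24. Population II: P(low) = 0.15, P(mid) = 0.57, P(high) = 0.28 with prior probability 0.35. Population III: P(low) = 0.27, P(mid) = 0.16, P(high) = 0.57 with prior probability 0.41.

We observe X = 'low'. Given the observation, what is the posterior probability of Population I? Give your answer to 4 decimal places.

0.1169

Apply Bayes' rule: the posterior for each component is proportional to its prior times its likelihood at x.
Component likelihoods at x = 'low':
  f_I = P(low | comp) = 0.09
  f_II = P(low | comp) = 0.15
  f_III = P(low | comp) = 0.27
Weight by the priors:
  π_I·f_I = 0.24 × 0.09 = 0.0216
  π_II·f_II = 0.35 × 0.15 = 0.0525
  π_III·f_III = 0.41 × 0.27 = 0.1107
Marginal: 0.0216 + 0.0525 + 0.1107 = 0.1848
P(Population I | data) ≈ 0.1169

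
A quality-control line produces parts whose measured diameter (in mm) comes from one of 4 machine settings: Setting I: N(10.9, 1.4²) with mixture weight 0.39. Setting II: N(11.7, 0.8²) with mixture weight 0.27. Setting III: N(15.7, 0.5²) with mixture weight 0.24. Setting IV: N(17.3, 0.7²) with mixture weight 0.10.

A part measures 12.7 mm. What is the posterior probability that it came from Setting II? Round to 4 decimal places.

P(component k | x) = π_k·f_k(x) / marginal(x), where marginal(x) = Σ_j π_j·f_j(x).
Component likelihoods at x = 12.7 mm:
  p_I = (1/(1.4·√(2π)))·exp(−(12.7−10.9)²/(2·1.4²)) = 0.284959·exp(-0.82653) = 0.124688
  p_II = (1/(0.8·√(2π)))·exp(−(12.7−11.7)²/(2·0.8²)) = 0.498678·exp(-0.78125) = 0.228311
  p_III = (1/(0.5·√(2π)))·exp(−(12.7−15.7)²/(2·0.5²)) = 0.797885·exp(-18.00000) = 1.21518e-08
  p_IV = (1/(0.7·√(2π)))·exp(−(12.7−17.3)²/(2·0.7²)) = 0.569918·exp(-21.59184) = 2.39109e-10
Weight by the priors:
  π_I·p_I = 0.39 × 0.124688 = 0.0486283
  π_II·p_II = 0.27 × 0.228311 = 0.0616441
  π_III·p_III = 0.24 × 1.21518e-08 = 2.91642e-09
  π_IV·p_IV = 0.10 × 2.39109e-10 = 2.39109e-11
Normaliser: 0.0486283 + 0.0616441 + 2.91642e-09 + 2.39109e-11 = 0.110272
P(Setting II | data) = 0.0616441 / 0.110272 ≈ 0.5590

0.5590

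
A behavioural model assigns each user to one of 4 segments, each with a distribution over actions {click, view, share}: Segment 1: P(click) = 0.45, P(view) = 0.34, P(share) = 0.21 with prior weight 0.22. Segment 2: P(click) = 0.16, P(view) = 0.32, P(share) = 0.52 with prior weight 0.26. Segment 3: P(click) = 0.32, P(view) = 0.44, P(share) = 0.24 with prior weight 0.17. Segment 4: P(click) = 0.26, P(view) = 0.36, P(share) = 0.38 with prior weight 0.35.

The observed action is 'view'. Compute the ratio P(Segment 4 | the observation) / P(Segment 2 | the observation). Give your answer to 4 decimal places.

1.5144

Since P(k|x) ∝ π_k f_k(x), the posterior odds are π_i f_i(x) / (π_j f_j(x)).
Evaluate each component's likelihood at the observed value:
  f_1 = P(view | comp) = 0.34
  f_2 = P(view | comp) = 0.32
  f_3 = P(view | comp) = 0.44
  f_4 = P(view | comp) = 0.36
Odds = (0.35/0.26) × (0.36/0.32) = 1.34615 × 1.125 ≈ 1.5144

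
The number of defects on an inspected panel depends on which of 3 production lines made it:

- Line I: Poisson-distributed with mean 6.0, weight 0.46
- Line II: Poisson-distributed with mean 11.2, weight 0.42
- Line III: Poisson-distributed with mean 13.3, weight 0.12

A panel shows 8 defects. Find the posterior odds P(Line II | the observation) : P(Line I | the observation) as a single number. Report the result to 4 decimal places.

Since P(k|x) ∝ P(Z=k) f_k(x), the posterior odds are P(Z=i) f_i(x) / (P(Z=j) f_j(x)).
Evaluate each component's likelihood at the observed value:
  p_I = e^(−6.0)·6.0^8/8! = 0.103258
  p_II = e^(−11.2)·11.2^8/8! = 0.0839703
  p_III = e^(−13.3)·13.3^8/8! = 0.0406608
Odds = (0.42/0.46) × (0.0839703/0.103258) = 0.913043 × 0.81321 ≈ 0.7425

0.7425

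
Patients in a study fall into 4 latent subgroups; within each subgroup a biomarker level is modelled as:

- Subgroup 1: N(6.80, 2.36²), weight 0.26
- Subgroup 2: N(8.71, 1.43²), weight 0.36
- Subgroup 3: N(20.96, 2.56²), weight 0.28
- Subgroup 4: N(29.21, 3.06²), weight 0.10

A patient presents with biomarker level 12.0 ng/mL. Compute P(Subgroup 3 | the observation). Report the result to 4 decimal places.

By Bayes' theorem, P(k | x) = P(Z=k) f_k(x) / Σ_j P(Z=j) f_j(x).
Normal densities:
  L_1 = (1/(2.36·√(2π)))·exp(−(12.0−6.80)²/(2·2.36²)) = 0.169043·exp(-2.42746) = 0.0149198
  L_2 = (1/(1.43·√(2π)))·exp(−(12.0−8.71)²/(2·1.43²)) = 0.278981·exp(-2.64661) = 0.0197773
  L_3 = (1/(2.56·√(2π)))·exp(−(12.0−20.96)²/(2·2.56²)) = 0.155837·exp(-6.12500) = 0.000340892
  L_4 = (1/(3.06·√(2π)))·exp(−(12.0−29.21)²/(2·3.06²)) = 0.130373·exp(-15.81572) = 1.76405e-08
Multiply by the mixture weights:
  P(Z=1)·L_1 = 0.26 × 0.0149198 = 0.00387916
  P(Z=2)·L_2 = 0.36 × 0.0197773 = 0.00711982
  P(Z=3)·L_3 = 0.28 × 0.000340892 = 9.54497e-05
  P(Z=4)·L_4 = 0.10 × 1.76405e-08 = 1.76405e-09
Denominator: 0.00387916 + 0.00711982 + 9.54497e-05 + 1.76405e-09 = 0.0110944
Responsibility of Subgroup 3: 9.54497e-05 / 0.0110944 ≈ 0.0086

0.0086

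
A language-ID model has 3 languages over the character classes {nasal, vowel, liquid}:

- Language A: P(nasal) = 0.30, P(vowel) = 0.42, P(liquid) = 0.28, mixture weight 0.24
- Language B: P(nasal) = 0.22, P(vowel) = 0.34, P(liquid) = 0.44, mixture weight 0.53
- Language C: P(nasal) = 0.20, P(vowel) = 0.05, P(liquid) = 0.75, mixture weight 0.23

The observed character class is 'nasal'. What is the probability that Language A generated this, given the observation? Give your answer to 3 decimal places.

Apply Bayes' rule: the posterior for each component is proportional to its prior times its likelihood at x.
Component likelihoods at x = 'nasal':
  f_A = P(nasal | comp) = 0.30
  f_B = P(nasal | comp) = 0.22
  f_C = P(nasal | comp) = 0.20
Weight by the priors:
  w_A·f_A = 0.24 × 0.3 = 0.072
  w_B·f_B = 0.53 × 0.22 = 0.1166
  w_C·f_C = 0.23 × 0.2 = 0.046
Sum: 0.072 + 0.1166 + 0.046 = 0.2346
P(Language A | data) = 0.072 / 0.2346 ≈ 0.307

0.307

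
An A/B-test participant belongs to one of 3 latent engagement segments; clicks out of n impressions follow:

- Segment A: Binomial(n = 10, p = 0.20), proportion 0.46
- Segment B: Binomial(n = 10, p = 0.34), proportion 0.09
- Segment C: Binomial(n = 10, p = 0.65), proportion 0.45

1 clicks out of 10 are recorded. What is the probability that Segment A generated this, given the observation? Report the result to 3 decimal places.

0.943

Apply Bayes' rule: the posterior for each component is proportional to its prior times its likelihood at x.
Evaluate each component's likelihood at the observed value:
  f_A = C(10,1)·0.20^1·0.80^9 = 10·0.2·0.134218 = 0.268435
  f_B = C(10,1)·0.34^1·0.66^9 = 10·0.34·0.0237627 = 0.0807931
  f_C = C(10,1)·0.65^1·0.35^9 = 10·0.65·7.88156e-05 = 0.000512302
Weight by the priors:
  w_A·f_A = 0.46 × 0.268435 = 0.12348
  w_B·f_B = 0.09 × 0.0807931 = 0.00727138
  w_C·f_C = 0.45 × 0.000512302 = 0.000230536
Denominator: 0.12348 + 0.00727138 + 0.000230536 = 0.130982
P(Segment A | the observation) = 0.12348 / 0.130982 ≈ 0.943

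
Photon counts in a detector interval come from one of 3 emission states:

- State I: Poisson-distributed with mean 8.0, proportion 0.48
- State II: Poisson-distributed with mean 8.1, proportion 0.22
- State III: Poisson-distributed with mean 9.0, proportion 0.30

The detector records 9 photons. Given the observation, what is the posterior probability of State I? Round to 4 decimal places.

Apply Bayes' rule: the posterior for each component is proportional to its prior times its likelihood at x.
Evaluate each component's likelihood at the observed value:
  f_I = 0.124077
  f_II = 0.12555
  f_III = 0.131756
Weight by the priors:
  P(Z=I)·f_I = 0.48 × 0.124077 = 0.0595569
  P(Z=II)·f_II = 0.22 × 0.12555 = 0.027621
  P(Z=III)·f_III = 0.30 × 0.131756 = 0.0395267
Sum: 0.0595569 + 0.027621 + 0.0395267 = 0.126705
P(State I | 9 photons) = 0.0595569 / 0.126705 ≈ 0.4700

0.4700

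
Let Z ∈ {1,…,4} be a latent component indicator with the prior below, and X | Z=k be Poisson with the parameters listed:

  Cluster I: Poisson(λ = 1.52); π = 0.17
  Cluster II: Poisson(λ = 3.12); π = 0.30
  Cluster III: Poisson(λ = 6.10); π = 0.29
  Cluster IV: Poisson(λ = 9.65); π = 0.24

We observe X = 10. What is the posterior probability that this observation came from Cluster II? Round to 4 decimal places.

0.0074

The responsibility of component k is π_k f_k(x) divided by Σ_j π_j f_j(x).
Component likelihoods at x = 10:
  L_I = e^(−1.52)·1.52^10/10! = 3.96776e-06
  L_II = e^(−3.12)·3.12^10/10! = 0.00106361
  L_III = e^(−6.10)·6.10^10/10! = 0.0440899
  L_IV = e^(−9.65)·9.65^10/10! = 0.124328
Multiply by the mixture weights:
  π_I·L_I = 0.17 × 3.96776e-06 = 6.74519e-07
  π_II·L_II = 0.30 × 0.00106361 = 0.000319084
  π_III·L_III = 0.29 × 0.0440899 = 0.0127861
  π_IV·L_IV = 0.24 × 0.124328 = 0.0298387
Denominator: 6.74519e-07 + 0.000319084 + 0.0127861 + 0.0298387 = 0.0429445
P(Cluster II | 10) = 0.000319084 / 0.0429445 ≈ 0.0074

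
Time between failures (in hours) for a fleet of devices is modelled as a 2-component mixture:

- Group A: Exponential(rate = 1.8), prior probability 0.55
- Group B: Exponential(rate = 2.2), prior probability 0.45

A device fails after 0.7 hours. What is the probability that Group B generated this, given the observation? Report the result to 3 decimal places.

P(component k | x) = π_k·f_k(x) / marginal(x), where marginal(x) = Σ_j π_j·f_j(x).
Component likelihoods at x = 0.7 hours:
  L_A = 0.510577
  L_B = 0.471638
Prior × likelihood for each component:
  π_A·L_A = 0.55 × 0.510577 = 0.280817
  π_B·L_B = 0.45 × 0.471638 = 0.212237
Sum: 0.280817 + 0.212237 = 0.493055
P(Group B | x) = 0.212237 / 0.493055 ≈ 0.430

0.430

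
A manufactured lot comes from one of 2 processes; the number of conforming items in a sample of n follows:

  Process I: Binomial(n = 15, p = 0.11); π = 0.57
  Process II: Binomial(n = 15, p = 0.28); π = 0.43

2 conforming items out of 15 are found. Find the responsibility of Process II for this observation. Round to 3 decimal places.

The responsibility of component k is w_k f_k(x) divided by Σ_j w_j f_j(x).
Evaluate each component's likelihood at the observed value:
  f_I = 0.279283
  f_II = 0.115034
Unnormalised posteriors:
  w_I·f_I = 0.57 × 0.279283 = 0.159191
  w_II·f_II = 0.43 × 0.115034 = 0.0494648
Denominator: 0.159191 + 0.0494648 = 0.208656
Responsibility of Process II: 0.0494648 / 0.208656 ≈ 0.237

0.237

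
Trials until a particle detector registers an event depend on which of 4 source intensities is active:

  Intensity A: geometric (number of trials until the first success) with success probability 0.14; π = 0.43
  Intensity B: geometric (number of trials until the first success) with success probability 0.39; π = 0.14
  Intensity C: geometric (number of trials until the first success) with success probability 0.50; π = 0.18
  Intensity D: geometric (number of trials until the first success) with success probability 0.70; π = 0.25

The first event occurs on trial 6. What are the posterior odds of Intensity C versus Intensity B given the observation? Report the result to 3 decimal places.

Posterior odds = (π_i f_i(x)) / (π_j f_j(x)); the normalising sum cancels.
Evaluate each component's likelihood at the observed value:
  L_A = 0.14·(1−0.14)^5 = 0.14·0.470427 = 0.0658598
  L_B = 0.39·(1−0.39)^5 = 0.39·0.0844596 = 0.0329393
  L_C = 0.50·(1−0.50)^5 = 0.50·0.03125 = 0.015625
  L_D = 0.70·(1−0.70)^5 = 0.70·0.00243 = 0.001701
0.0028125 / 0.0046115 ≈ 0.610

0.610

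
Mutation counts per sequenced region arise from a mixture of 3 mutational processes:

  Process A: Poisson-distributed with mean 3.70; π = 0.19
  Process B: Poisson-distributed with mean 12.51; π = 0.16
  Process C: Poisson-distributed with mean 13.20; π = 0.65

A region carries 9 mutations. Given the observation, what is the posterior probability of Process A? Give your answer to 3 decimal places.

Apply Bayes' rule: the posterior for each component is proportional to its prior times its likelihood at x.
Evaluate each component's likelihood at the observed value:
  L_A = 0.00885448
  L_B = 0.0763007
  L_C = 0.0620462
Prior × likelihood for each component:
  π_A·L_A = 0.19 × 0.00885448 = 0.00168235
  π_B·L_B = 0.16 × 0.0763007 = 0.0122081
  π_C·L_C = 0.65 × 0.0620462 = 0.04033
Marginal: 0.00168235 + 0.0122081 + 0.04033 = 0.0542205
P(Process A | x) = 0.00168235 / 0.0542205 ≈ 0.031

0.031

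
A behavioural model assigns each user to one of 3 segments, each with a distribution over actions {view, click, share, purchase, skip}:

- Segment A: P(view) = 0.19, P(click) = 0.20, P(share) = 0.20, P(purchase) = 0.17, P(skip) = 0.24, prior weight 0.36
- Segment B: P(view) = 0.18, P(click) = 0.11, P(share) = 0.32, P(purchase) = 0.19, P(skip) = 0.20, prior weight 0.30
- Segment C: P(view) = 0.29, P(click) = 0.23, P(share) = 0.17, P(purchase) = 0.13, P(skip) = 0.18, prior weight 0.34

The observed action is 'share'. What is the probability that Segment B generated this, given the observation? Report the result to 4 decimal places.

0.4252

Apply Bayes' rule: the posterior for each component is proportional to its prior times its likelihood at x.
Categorical probabilities:
  f_A = P(share | comp) = 0.20
  f_B = P(share | comp) = 0.32
  f_C = P(share | comp) = 0.17
Weight by the priors:
  π_A·f_A = 0.36 × 0.2 = 0.072
  π_B·f_B = 0.30 × 0.32 = 0.096
  π_C·f_C = 0.34 × 0.17 = 0.0578
Normaliser: 0.072 + 0.096 + 0.0578 = 0.2258
So the posterior for Segment B is 0.096 / 0.2258 ≈ 0.4252.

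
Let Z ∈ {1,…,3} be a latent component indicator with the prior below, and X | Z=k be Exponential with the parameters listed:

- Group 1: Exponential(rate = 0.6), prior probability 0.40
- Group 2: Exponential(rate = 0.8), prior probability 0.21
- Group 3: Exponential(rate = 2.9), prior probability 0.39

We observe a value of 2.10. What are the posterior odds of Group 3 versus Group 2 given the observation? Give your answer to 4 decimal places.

Posterior odds = (π_i f_i(x)) / (π_j f_j(x)); the normalising sum cancels.
Component likelihoods at x = 2.10:
  L_1 = 0.6·e^(−0.6·2.10) = 0.6·e^(−1.2600) = 0.170192
  L_2 = 0.8·e^(−0.8·2.10) = 0.8·e^(−1.6800) = 0.149099
  L_3 = 2.9·e^(−2.9·2.10) = 2.9·e^(−6.0900) = 0.00656969
0.00256218 / 0.0313108 ≈ 0.0818

0.0818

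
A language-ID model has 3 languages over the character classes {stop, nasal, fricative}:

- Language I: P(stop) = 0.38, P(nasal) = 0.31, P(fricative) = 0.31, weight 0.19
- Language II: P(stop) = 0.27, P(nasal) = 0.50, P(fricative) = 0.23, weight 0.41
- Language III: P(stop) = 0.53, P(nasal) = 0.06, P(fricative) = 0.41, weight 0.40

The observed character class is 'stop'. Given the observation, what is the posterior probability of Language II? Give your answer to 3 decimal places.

0.280

By Bayes' theorem, P(k | x) = w_k f_k(x) / Σ_j w_j f_j(x).
Component likelihoods at x = 'stop':
  f_I = P(stop | comp) = 0.38
  f_II = P(stop | comp) = 0.27
  f_III = P(stop | comp) = 0.53
Multiply by the mixture weights:
  w_I·f_I = 0.19 × 0.38 = 0.0722
  w_II·f_II = 0.41 × 0.27 = 0.1107
  w_III·f_III = 0.40 × 0.53 = 0.212
Sum: 0.0722 + 0.1107 + 0.212 = 0.3949
P(Language II | x) ≈ 0.280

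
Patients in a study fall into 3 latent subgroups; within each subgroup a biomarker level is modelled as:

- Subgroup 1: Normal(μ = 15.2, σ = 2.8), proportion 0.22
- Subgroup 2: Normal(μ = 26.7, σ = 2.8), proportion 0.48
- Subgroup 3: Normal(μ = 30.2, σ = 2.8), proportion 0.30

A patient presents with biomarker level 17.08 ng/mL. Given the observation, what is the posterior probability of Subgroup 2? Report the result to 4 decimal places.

Apply Bayes' rule: the posterior for each component is proportional to its prior times its likelihood at x.
Normal densities:
  p_1 = (1/(2.8·√(2π)))·exp(−(17.08−15.2)²/(2·2.8²)) = 0.142479·exp(-0.22541) = 0.113726
  p_2 = (1/(2.8·√(2π)))·exp(−(17.08−26.7)²/(2·2.8²)) = 0.142479·exp(-5.90207) = 0.000389509
  p_3 = (1/(2.8·√(2π)))·exp(−(17.08−30.2)²/(2·2.8²)) = 0.142479·exp(-10.97796) = 2.43268e-06
Weight by the priors:
  π_1·p_1 = 0.22 × 0.113726 = 0.0250196
  π_2·p_2 = 0.48 × 0.000389509 = 0.000186964
  π_3·p_3 = 0.30 × 2.43268e-06 = 7.29804e-07
Normaliser: 0.0250196 + 0.000186964 + 7.29804e-07 = 0.0252073
P(Subgroup 2 | x) ≈ 0.0074

0.0074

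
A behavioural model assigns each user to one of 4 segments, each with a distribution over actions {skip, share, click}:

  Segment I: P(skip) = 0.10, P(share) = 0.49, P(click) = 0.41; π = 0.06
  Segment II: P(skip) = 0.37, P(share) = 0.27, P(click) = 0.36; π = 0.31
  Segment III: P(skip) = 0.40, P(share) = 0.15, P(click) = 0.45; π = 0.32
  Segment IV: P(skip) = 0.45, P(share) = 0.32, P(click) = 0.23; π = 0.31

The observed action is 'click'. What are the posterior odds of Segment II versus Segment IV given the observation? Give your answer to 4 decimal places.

1.5652

Since P(k|x) ∝ w_k f_k(x), the posterior odds are w_i f_i(x) / (w_j f_j(x)).
Categorical probabilities:
  p_I = P(click | comp) = 0.41
  p_II = P(click | comp) = 0.36
  p_III = P(click | comp) = 0.45
  p_IV = P(click | comp) = 0.23
0.1116 / 0.0713 ≈ 1.5652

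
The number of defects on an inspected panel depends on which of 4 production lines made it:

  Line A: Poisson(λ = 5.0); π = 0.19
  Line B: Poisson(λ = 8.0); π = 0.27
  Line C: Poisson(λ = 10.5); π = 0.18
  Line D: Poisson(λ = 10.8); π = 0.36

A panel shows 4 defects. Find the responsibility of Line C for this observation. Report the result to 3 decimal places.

0.045

By Bayes' theorem, P(k | x) = w_k f_k(x) / Σ_j w_j f_j(x).
Evaluate each component's likelihood at the observed value:
  f_A = e^(−5.0)·5.0^4/4! = 0.175467
  f_B = e^(−8.0)·8.0^4/4! = 0.0572523
  f_C = e^(−10.5)·10.5^4/4! = 0.0139461
  f_D = e^(−10.8)·10.8^4/4! = 0.0115639
Prior × likelihood for each component:
  w_A·f_A = 0.19 × 0.175467 = 0.0333388
  w_B·f_B = 0.27 × 0.0572523 = 0.0154581
  w_C·f_C = 0.18 × 0.0139461 = 0.0025103
  w_D·f_D = 0.36 × 0.0115639 = 0.00416299
Marginal: 0.0333388 + 0.0154581 + 0.0025103 + 0.00416299 = 0.0554702
So the posterior for Line C is 0.0025103 / 0.0554702 ≈ 0.045.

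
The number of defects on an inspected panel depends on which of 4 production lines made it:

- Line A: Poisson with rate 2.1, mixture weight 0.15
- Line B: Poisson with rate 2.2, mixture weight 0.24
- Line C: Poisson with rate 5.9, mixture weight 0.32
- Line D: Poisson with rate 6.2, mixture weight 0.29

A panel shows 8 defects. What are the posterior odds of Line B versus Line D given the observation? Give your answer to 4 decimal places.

0.0114

Only the two components matter; the odds are (π_i f_i(x)) / (π_j f_j(x)).
Evaluate each component's likelihood at the observed value:
  L_A = e^(−2.1)·2.1^8/8! = 0.00114872
  L_B = e^(−2.2)·2.2^8/8! = 0.00150804
  L_C = e^(−5.9)·5.9^8/8! = 0.0997604
  L_D = e^(−6.2)·6.2^8/8! = 0.109897
Posterior odds = (π_B·L_B) / (π_D·L_D) = (0.24·0.00150804) / (0.29·0.109897) = 0.00036193 / 0.0318702 ≈ 0.0114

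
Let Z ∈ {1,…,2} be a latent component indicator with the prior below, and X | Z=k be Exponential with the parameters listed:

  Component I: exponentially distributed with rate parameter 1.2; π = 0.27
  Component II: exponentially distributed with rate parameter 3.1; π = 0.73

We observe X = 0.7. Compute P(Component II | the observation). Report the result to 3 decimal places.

Posterior ∝ prior × likelihood, so P(k | x) ∝ π_k f_k(x); normalise over all components.
Evaluate each component's likelihood at the observed value:
  f_I = 1.2·e^(−1.2·0.7) = 1.2·e^(−0.8400) = 0.518053
  f_II = 3.1·e^(−3.1·0.7) = 3.1·e^(−2.1700) = 0.353951
Prior × likelihood for each component:
  π_I·f_I = 0.27 × 0.518053 = 0.139874
  π_II·f_II = 0.73 × 0.353951 = 0.258384
Evidence: 0.139874 + 0.258384 = 0.398258
So the posterior for Component II is 0.258384 / 0.398258 ≈ 0.649.

0.649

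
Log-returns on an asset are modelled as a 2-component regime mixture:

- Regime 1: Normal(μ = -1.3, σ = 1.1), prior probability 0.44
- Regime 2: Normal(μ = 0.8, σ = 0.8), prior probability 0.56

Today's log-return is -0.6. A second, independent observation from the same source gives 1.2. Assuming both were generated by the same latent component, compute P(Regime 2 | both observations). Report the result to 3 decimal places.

0.882

Posterior ∝ prior × likelihood, so P(k | x) ∝ P(Z=k) f_k(x); normalise over all components.
Since both observations come from the same component, the likelihood for component k is f_k(x₁)·f_k(x₂).
  L_1 = [(1/(1.1·√(2π)))·exp(−(-0.6−-1.3)²/(2·1.1²)) = 0.362675·exp(-0.20248) = 0.296198] × [0.0274087] = 0.00811841
  L_2 = [(1/(0.8·√(2π)))·exp(−(-0.6−0.8)²/(2·0.8²)) = 0.498678·exp(-1.53125) = 0.107847] × [0.440082] = 0.0474613
Multiply by the mixture weights:
  P(Z=1)·L_1 = 0.44 × 0.00811841 = 0.0035721
  P(Z=2)·L_2 = 0.56 × 0.0474613 = 0.0265783
Marginal: 0.0035721 + 0.0265783 = 0.0301504
So the posterior for Regime 2 is 0.0265783 / 0.0301504 ≈ 0.882.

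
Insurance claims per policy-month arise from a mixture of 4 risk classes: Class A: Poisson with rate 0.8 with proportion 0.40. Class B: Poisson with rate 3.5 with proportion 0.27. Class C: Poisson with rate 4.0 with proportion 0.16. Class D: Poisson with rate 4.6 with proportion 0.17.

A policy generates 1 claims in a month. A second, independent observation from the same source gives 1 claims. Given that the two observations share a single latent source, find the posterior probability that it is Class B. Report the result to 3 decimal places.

0.054

P(component k | x) = w_k·f_k(x) / marginal(x), where marginal(x) = Σ_j w_j·f_j(x).
Since both observations come from the same component, the likelihood for component k is f_k(x₁)·f_k(x₂).
  p_A = [e^(−0.8)·0.8^1/1! = 0.359463] × [0.359463] = 0.129214
  p_B = [e^(−3.5)·3.5^1/1! = 0.105691] × [0.105691] = 0.0111706
  p_C = [e^(−4.0)·4.0^1/1! = 0.0732626] × [0.0732626] = 0.0053674
  p_D = [e^(−4.6)·4.6^1/1! = 0.0462384] × [0.0462384] = 0.00213799
Weight by the priors:
  w_A·p_A = 0.40 × 0.129214 = 0.0516855
  w_B·p_B = 0.27 × 0.0111706 = 0.00301605
  w_C·p_C = 0.16 × 0.0053674 = 0.000858784
  w_D·p_D = 0.17 × 0.00213799 = 0.000363459
Evidence: 0.0516855 + 0.00301605 + 0.000858784 + 0.000363459 = 0.0559238
Responsibility of Class B: 0.00301605 / 0.0559238 ≈ 0.054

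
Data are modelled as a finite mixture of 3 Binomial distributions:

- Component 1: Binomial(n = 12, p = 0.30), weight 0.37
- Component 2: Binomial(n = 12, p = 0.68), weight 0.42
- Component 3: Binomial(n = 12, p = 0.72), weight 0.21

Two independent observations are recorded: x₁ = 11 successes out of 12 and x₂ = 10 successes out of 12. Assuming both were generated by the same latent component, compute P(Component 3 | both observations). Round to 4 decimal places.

0.5266

The responsibility of component k is π_k f_k(x) divided by Σ_j π_j f_j(x).
Since both observations come from the same component, the likelihood for component k is f_k(x₁)·f_k(x₂).
  f_1 = [C(12,11)·0.30^11·0.70^1 = 12·1.77147e-06·0.7 = 1.48803e-05] × [0.000190964] = 2.84162e-09
  f_2 = [C(12,11)·0.68^11·0.32^1 = 12·0.0143747·0.32 = 0.0551988] × [0.142867] = 0.0078861
  f_3 = [C(12,11)·0.72^11·0.28^1 = 12·0.0269561·0.28 = 0.0905726] × [0.193725] = 0.0175461
Weight by the priors:
  π_1·f_1 = 0.37 × 2.84162e-09 = 1.0514e-09
  π_2·f_2 = 0.42 × 0.0078861 = 0.00331216
  π_3·f_3 = 0.21 × 0.0175461 = 0.00368469
Normaliser: 1.0514e-09 + 0.00331216 + 0.00368469 = 0.00699685
Responsibility of Component 3: 0.00368469 / 0.00699685 ≈ 0.5266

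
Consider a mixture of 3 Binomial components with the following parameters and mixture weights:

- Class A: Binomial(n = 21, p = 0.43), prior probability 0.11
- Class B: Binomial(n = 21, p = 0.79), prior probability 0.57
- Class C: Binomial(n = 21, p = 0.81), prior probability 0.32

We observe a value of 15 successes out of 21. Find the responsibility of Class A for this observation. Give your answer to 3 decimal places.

The responsibility of component k is w_k f_k(x) divided by Σ_j w_j f_j(x).
Evaluate each component's likelihood at the observed value:
  f_A = C(21,15)·0.43^15·0.57^6 = 54264·3.17707e-06·0.0342964 = 0.00591273
  f_B = C(21,15)·0.79^15·0.21^6 = 54264·0.0291344·8.57661e-05 = 0.135592
  f_C = C(21,15)·0.81^15·0.19^6 = 54264·0.0423912·4.70459e-05 = 0.10822
Prior × likelihood for each component:
  w_A·f_A = 0.11 × 0.00591273 = 0.0006504
  w_B·f_B = 0.57 × 0.135592 = 0.0772874
  w_C·f_C = 0.32 × 0.10822 = 0.0346305
Normaliser: 0.0006504 + 0.0772874 + 0.0346305 = 0.112568
P(Class A | 15 successes out of 21) ≈ 0.006

0.006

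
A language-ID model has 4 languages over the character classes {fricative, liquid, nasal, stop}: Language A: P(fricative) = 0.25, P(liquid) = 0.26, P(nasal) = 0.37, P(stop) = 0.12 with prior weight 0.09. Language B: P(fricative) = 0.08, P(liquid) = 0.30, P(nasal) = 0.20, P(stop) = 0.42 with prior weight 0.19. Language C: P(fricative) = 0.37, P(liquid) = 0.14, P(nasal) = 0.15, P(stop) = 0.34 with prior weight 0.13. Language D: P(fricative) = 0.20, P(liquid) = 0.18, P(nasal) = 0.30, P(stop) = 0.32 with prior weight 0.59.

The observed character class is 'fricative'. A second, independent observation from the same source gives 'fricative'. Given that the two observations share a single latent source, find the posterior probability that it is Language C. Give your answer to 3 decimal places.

0.369

By Bayes' theorem, P(k | x) = π_k f_k(x) / Σ_j π_j f_j(x).
Since both observations come from the same component, the likelihood for component k is f_k(x₁)·f_k(x₂).
  f_A = [P(fricative | comp) = 0.25] × [0.25] = 0.0625
  f_B = [P(fricative | comp) = 0.08] × [0.08] = 0.0064
  f_C = [P(fricative | comp) = 0.37] × [0.37] = 0.1369
  f_D = [P(fricative | comp) = 0.20] × [0.2] = 0.04
Unnormalised posteriors:
  π_A·f_A = 0.09 × 0.0625 = 0.005625
  π_B·f_B = 0.19 × 0.0064 = 0.001216
  π_C·f_C = 0.13 × 0.1369 = 0.017797
  π_D·f_D = 0.59 × 0.04 = 0.0236
Sum: 0.005625 + 0.001216 + 0.017797 + 0.0236 = 0.048238
P(Language C | x₁, x₂) = 0.017797 / 0.048238 ≈ 0.369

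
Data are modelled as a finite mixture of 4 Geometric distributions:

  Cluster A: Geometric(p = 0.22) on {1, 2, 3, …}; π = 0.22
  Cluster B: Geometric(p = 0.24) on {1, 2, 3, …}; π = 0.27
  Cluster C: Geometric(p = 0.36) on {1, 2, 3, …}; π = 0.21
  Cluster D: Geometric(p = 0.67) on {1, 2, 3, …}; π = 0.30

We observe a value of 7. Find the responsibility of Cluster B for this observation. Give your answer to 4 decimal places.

The responsibility of component k is π_k f_k(x) divided by Σ_j π_j f_j(x).
Evaluate each component's likelihood at the observed value:
  L_A = 0.22·(1−0.22)^6 = 0.22·0.2252 = 0.0495439
  L_B = 0.24·(1−0.24)^6 = 0.24·0.1927 = 0.046248
  L_C = 0.36·(1−0.36)^6 = 0.36·0.0687195 = 0.024739
  L_D = 0.67·(1−0.67)^6 = 0.67·0.00129147 = 0.000865284
Unnormalised posteriors:
  π_A·L_A = 0.22 × 0.0495439 = 0.0108997
  π_B·L_B = 0.27 × 0.046248 = 0.012487
  π_C·L_C = 0.21 × 0.024739 = 0.00519519
  π_D·L_D = 0.30 × 0.000865284 = 0.000259585
Normaliser: 0.0108997 + 0.012487 + 0.00519519 + 0.000259585 = 0.0288414
Responsibility of Cluster B: 0.012487 / 0.0288414 ≈ 0.4330

0.4330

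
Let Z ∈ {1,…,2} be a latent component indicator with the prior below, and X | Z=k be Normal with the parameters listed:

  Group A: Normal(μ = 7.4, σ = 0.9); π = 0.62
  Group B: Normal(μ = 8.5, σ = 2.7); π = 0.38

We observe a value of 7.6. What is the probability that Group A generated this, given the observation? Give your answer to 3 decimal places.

Posterior ∝ prior × likelihood, so P(k | x) ∝ w_k f_k(x); normalise over all components.
Component likelihoods at x = 7.6:
  f_A = 0.432458
  f_B = 0.139772
Unnormalised posteriors:
  w_A·f_A = 0.62 × 0.432458 = 0.268124
  w_B·f_B = 0.38 × 0.139772 = 0.0531132
Marginal: 0.268124 + 0.0531132 = 0.321237
Responsibility of Group A: 0.268124 / 0.321237 ≈ 0.835

0.835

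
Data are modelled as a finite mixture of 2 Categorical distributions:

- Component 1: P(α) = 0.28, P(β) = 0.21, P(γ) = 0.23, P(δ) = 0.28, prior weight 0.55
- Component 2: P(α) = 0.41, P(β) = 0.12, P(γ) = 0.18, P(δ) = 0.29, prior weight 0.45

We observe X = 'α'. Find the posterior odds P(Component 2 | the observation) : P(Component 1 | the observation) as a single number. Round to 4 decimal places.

1.1981

Only the two components matter; the odds are (π_i f_i(x)) / (π_j f_j(x)).
Evaluate each component's likelihood at the observed value:
  L_1 = P(α | comp) = 0.28
  L_2 = P(α | comp) = 0.41
0.1845 / 0.154 ≈ 1.1981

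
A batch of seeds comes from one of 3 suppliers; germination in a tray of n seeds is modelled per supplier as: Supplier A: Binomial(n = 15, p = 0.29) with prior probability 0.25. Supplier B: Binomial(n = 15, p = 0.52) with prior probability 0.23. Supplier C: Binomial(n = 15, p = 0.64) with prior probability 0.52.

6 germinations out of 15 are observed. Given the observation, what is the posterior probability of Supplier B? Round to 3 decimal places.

Posterior ∝ prior × likelihood, so P(k | x) ∝ π_k f_k(x); normalise over all components.
Evaluate each component's likelihood at the observed value:
  L_A = C(15,6)·0.29^6·0.71^9 = 5005·0.000594823·0.0458485 = 0.136495
  L_B = C(15,6)·0.52^6·0.48^9 = 5005·0.0197706·0.00135261 = 0.133843
  L_C = C(15,6)·0.64^6·0.36^9 = 5005·0.0687195·0.00010156 = 0.0349306
Weight by the priors:
  π_A·L_A = 0.25 × 0.136495 = 0.0341238
  π_B·L_B = 0.23 × 0.133843 = 0.0307839
  π_C·L_C = 0.52 × 0.0349306 = 0.0181639
Evidence: 0.0341238 + 0.0307839 + 0.0181639 = 0.0830716
P(Supplier B | x) ≈ 0.371

0.371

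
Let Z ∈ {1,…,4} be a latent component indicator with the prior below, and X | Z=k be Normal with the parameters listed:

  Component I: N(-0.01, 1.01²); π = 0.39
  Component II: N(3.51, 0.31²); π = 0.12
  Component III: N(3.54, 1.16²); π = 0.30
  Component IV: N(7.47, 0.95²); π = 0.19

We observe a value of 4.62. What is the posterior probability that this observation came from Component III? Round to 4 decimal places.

0.9832

P(component k | x) = P(Z=k)·f_k(x) / marginal(x), where marginal(x) = Σ_j P(Z=j)·f_j(x).
Normal densities:
  L_I = (1/(1.01·√(2π)))·exp(−(4.62−-0.01)²/(2·1.01²)) = 0.394992·exp(-10.50725) = 1.07981e-05
  L_II = (1/(0.31·√(2π)))·exp(−(4.62−3.51)²/(2·0.31²)) = 1.286911·exp(-6.41051) = 0.00211592
  L_III = (1/(1.16·√(2π)))·exp(−(4.62−3.54)²/(2·1.16²)) = 0.343916·exp(-0.43341) = 0.222958
  L_IV = (1/(0.95·√(2π)))·exp(−(4.62−7.47)²/(2·0.95²)) = 0.419939·exp(-4.50000) = 0.0046651
Weight by the priors:
  P(Z=I)·L_I = 0.39 × 1.07981e-05 = 4.21125e-06
  P(Z=II)·L_II = 0.12 × 0.00211592 = 0.00025391
  P(Z=III)·L_III = 0.30 × 0.222958 = 0.0668874
  P(Z=IV)·L_IV = 0.19 × 0.0046651 = 0.00088637
Evidence: 4.21125e-06 + 0.00025391 + 0.0668874 + 0.00088637 = 0.0680319
P(Component III | data) ≈ 0.9832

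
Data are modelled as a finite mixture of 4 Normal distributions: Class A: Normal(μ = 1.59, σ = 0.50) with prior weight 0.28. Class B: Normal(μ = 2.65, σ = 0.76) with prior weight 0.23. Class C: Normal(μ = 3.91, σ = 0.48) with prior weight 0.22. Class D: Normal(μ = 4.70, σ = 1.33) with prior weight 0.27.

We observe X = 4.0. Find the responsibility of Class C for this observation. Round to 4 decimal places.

Posterior ∝ prior × likelihood, so P(k | x) ∝ P(Z=k) f_k(x); normalise over all components.
Evaluate each component's likelihood at the observed value:
  L_A = 7.19596e-06
  L_B = 0.108376
  L_C = 0.816648
  L_D = 0.26116
Prior × likelihood for each component:
  P(Z=A)·L_A = 0.28 × 7.19596e-06 = 2.01487e-06
  P(Z=B)·L_B = 0.23 × 0.108376 = 0.0249264
  P(Z=C)·L_C = 0.22 × 0.816648 = 0.179662
  P(Z=D)·L_D = 0.27 × 0.26116 = 0.0705132
Denominator: 2.01487e-06 + 0.0249264 + 0.179662 + 0.0705132 = 0.275104
P(Class C | 4.0) ≈ 0.6531

0.6531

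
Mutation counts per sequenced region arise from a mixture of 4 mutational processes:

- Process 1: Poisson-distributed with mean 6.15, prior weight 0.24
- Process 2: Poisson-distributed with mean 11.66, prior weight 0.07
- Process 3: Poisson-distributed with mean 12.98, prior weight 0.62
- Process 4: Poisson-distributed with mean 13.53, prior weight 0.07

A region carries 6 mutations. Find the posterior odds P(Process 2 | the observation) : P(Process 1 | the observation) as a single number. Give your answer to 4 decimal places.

Since P(k|x) ∝ π_k f_k(x), the posterior odds are π_i f_i(x) / (π_j f_j(x)).
Component likelihoods at x = 6 mutations:
  L_1 = 0.160327
  L_2 = 0.030129
  L_3 = 0.015317
  L_4 = 0.0113357
Odds = (0.07/0.24) × (0.030129/0.160327) = 0.291667 × 0.187922 ≈ 0.0548

0.0548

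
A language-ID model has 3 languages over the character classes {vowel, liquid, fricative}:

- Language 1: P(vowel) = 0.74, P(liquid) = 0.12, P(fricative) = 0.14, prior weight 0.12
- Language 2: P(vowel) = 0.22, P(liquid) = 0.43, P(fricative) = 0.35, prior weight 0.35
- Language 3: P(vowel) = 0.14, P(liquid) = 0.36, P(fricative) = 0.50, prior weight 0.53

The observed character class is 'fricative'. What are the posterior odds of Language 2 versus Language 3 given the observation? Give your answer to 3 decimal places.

Since P(k|x) ∝ w_k f_k(x), the posterior odds are w_i f_i(x) / (w_j f_j(x)).
Component likelihoods at x = 'fricative':
  f_1 = 0.14
  f_2 = 0.35
  f_3 = 0.5
0.1225 / 0.265 ≈ 0.462

0.462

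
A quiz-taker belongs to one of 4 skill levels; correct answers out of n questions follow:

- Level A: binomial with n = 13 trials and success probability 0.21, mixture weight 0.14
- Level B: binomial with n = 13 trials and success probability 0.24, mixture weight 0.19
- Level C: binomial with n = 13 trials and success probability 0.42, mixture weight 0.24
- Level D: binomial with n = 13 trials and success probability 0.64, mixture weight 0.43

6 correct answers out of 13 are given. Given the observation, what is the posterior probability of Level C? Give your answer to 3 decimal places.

Posterior ∝ prior × likelihood, so P(k | x) ∝ P(Z=k) f_k(x); normalise over all components.
Evaluate each component's likelihood at the observed value:
  f_A = C(13,6)·0.21^6·0.79^7 = 1716·8.57661e-05·0.192039 = 0.0282633
  f_B = C(13,6)·0.24^6·0.76^7 = 1716·0.000191103·0.146452 = 0.0480264
  f_C = C(13,6)·0.42^6·0.58^7 = 1716·0.00548903·0.0220798 = 0.207974
  f_D = C(13,6)·0.64^6·0.36^7 = 1716·0.0687195·0.000783642 = 0.0924091
Multiply by the mixture weights:
  P(Z=A)·f_A = 0.14 × 0.0282633 = 0.00395686
  P(Z=B)·f_B = 0.19 × 0.0480264 = 0.00912501
  P(Z=C)·f_C = 0.24 × 0.207974 = 0.0499138
  P(Z=D)·f_D = 0.43 × 0.0924091 = 0.0397359
Marginal: 0.00395686 + 0.00912501 + 0.0499138 + 0.0397359 = 0.102732
So the posterior for Level C is 0.0499138 / 0.102732 ≈ 0.486.

0.486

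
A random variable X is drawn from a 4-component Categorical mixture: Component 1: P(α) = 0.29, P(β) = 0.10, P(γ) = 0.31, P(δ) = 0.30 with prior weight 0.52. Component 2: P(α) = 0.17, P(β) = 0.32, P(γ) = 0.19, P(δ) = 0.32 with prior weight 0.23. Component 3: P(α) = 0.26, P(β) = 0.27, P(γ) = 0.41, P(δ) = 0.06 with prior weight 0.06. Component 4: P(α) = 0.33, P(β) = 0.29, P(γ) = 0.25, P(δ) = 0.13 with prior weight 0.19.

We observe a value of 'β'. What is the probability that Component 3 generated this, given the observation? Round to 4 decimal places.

Apply Bayes' rule: the posterior for each component is proportional to its prior times its likelihood at x.
Evaluate each component's likelihood at the observed value:
  p_1 = 0.1
  p_2 = 0.32
  p_3 = 0.27
  p_4 = 0.29
Multiply by the mixture weights:
  P(Z=1)·p_1 = 0.52 × 0.1 = 0.052
  P(Z=2)·p_2 = 0.23 × 0.32 = 0.0736
  P(Z=3)·p_3 = 0.06 × 0.27 = 0.0162
  P(Z=4)·p_4 = 0.19 × 0.29 = 0.0551
Marginal: 0.052 + 0.0736 + 0.0162 + 0.0551 = 0.1969
P(Component 3 | x) ≈ 0.0823

0.0823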